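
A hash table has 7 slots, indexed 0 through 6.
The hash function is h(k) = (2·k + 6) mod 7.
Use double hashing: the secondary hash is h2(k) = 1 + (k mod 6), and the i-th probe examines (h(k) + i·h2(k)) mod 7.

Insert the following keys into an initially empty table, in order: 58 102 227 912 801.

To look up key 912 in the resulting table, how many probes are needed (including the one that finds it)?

2

Insert 58: h=3, slot 3 empty -> index 3.
Insert 102: h=0, slot 0 empty -> index 0.
Insert 227: h=5, slot 5 empty -> index 5.
Insert 912: h=3, h2=1, slot 3 occupied -> index 4.
Insert 801: h=5, h2=4, slot 5 occupied -> index 2.
Table: [102, ., 801, 58, 912, 227, .]
Lookup 912: h=3, h2=1, probe 3,4 → found at 4.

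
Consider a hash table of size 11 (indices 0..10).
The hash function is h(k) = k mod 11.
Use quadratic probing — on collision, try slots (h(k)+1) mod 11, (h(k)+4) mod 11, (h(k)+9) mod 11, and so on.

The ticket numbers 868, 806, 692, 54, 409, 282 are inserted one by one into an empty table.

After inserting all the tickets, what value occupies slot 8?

Insert 868: h=10, slot 10 empty → index 10.
Insert 806: h=3, slot 3 empty → index 3.
Insert 692: h=10, slot 10 occupied → index 0.
Insert 54: h=10, slots 10,0,3 occupied → index 8.
Insert 409: h=2, slot 2 empty → index 2.
Insert 282: h=7, slot 7 empty → index 7.
Table: [692, _, 409, 806, _, _, _, 282, 54, _, 868]

54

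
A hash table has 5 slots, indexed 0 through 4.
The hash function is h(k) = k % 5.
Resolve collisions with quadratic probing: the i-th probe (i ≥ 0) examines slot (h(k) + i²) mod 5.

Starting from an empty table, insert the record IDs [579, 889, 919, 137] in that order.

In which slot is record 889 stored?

579: h=4 → slot 4
889: h=4, probe 4,0 → slot 0
919: h=4, probe 4,0,3 → slot 3
137: h=2 → slot 2
Table: [889, ∅, 137, 919, 579]

0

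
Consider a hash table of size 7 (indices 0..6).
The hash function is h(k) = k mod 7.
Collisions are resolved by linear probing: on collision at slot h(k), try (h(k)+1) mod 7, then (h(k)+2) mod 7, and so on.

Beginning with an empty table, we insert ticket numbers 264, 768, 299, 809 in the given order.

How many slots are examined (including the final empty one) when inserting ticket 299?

264: h=5 → slot 5
768: h=5, probe 5,6 → slot 6
299: h=5, probe 5,6,0 → slot 0
809: h=4 → slot 4
Table: [299, —, —, —, 809, 264, 768]

3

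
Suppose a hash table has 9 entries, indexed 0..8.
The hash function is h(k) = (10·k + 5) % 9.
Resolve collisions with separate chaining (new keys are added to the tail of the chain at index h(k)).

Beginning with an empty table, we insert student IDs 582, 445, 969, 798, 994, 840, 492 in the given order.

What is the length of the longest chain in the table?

Insert 582: h=2, bucket 2 empty → new chain.
Insert 445: h=0, bucket 0 empty → new chain.
Insert 969: h=2, bucket 2 nonempty → append to chain.
Insert 798: h=2, bucket 2 nonempty → append to chain.
Insert 994: h=0, bucket 0 nonempty → append to chain.
Insert 840: h=8, bucket 8 empty → new chain.
Insert 492: h=2, bucket 2 nonempty → append to chain.
Final buckets:
0: 445 -> 994
1: _
2: 582 -> 969 -> 798 -> 492
3: _
4: _
5: _
6: _
7: _
8: 840

4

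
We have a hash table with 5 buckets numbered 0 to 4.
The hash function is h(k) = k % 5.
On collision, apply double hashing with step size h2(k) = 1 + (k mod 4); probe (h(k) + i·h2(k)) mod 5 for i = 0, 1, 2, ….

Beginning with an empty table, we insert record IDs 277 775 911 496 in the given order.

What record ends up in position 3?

496

277 hashes to 2; slot 2 is free → place at 2.
775 hashes to 0; slot 0 is free → place at 0.
911 hashes to 1; slot 1 is free → place at 1.
496 hashes to 1, h2=1; 1,2 taken → place at 3.
Table: [775, 911, 277, 496, ∅]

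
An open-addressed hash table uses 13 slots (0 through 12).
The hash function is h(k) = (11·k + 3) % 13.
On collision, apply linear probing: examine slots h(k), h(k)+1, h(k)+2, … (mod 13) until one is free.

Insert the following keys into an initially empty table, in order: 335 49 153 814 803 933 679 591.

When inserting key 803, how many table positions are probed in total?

4

Insert 335: h=9, slot 9 empty → index 9.
Insert 49: h=9, slot 9 occupied → index 10.
Insert 153: h=9, slots 9,10 occupied → index 11.
Insert 814: h=0, slot 0 empty → index 0.
Insert 803: h=9, slots 9,10,11 occupied → index 12.
Insert 933: h=9, slots 9,10,11,12,0 occupied → index 1.
Insert 679: h=10, slots 10,11,12,0,1 occupied → index 2.
Insert 591: h=4, slot 4 empty → index 4.
Table: [814, 933, 679, _, 591, _, _, _, _, 335, 49, 153, 803]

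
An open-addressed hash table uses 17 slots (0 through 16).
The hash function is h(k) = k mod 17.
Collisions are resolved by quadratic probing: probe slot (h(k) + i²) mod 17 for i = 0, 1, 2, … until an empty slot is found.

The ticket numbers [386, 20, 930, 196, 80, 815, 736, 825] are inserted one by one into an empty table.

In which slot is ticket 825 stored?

10

386 hashes to 12; slot 12 is free => place at 12.
20 hashes to 3; slot 3 is free => place at 3.
930 hashes to 12; 12 taken => place at 13.
196 hashes to 9; slot 9 is free => place at 9.
80 hashes to 12; 12,13 taken => place at 16.
815 hashes to 16; 16 taken => place at 0.
736 hashes to 5; slot 5 is free => place at 5.
825 hashes to 9; 9 taken => place at 10.
Table: [815, _, _, 20, _, 736, _, _, _, 196, 825, _, 386, 930, _, _, 80]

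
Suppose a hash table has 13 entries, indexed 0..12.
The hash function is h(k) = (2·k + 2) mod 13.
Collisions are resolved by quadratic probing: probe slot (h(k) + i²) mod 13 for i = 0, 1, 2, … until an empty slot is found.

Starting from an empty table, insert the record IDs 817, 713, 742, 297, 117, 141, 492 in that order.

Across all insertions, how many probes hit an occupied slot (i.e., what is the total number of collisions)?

817: h=11 → slot 11
713: h=11, probe 11,12 → slot 12
742: h=4 → slot 4
297: h=11, probe 11,12,2 → slot 2
117: h=2, probe 2,3 → slot 3
141: h=11, probe 11,12,2,7 → slot 7
492: h=11, probe 11,12,2,7,1 → slot 1
Table: [-, 492, 297, 117, 742, -, -, 141, -, -, -, 817, 713]

11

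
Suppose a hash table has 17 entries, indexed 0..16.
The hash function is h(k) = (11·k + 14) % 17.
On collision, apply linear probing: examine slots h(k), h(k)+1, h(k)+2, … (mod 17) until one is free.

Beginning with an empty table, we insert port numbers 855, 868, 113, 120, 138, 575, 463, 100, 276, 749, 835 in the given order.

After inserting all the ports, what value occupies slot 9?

855 hashes to 1; slot 1 is free → place at 1.
868 hashes to 8; slot 8 is free → place at 8.
113 hashes to 16; slot 16 is free → place at 16.
120 hashes to 8; 8 taken → place at 9.
138 hashes to 2; slot 2 is free → place at 2.
575 hashes to 15; slot 15 is free → place at 15.
463 hashes to 7; slot 7 is free → place at 7.
100 hashes to 9; 9 taken → place at 10.
276 hashes to 7; 7,8,9,10 taken → place at 11.
749 hashes to 8; 8,9,10,11 taken → place at 12.
835 hashes to 2; 2 taken → place at 3.
Table: [—, 855, 138, 835, —, —, —, 463, 868, 120, 100, 276, 749, —, —, 575, 113]

120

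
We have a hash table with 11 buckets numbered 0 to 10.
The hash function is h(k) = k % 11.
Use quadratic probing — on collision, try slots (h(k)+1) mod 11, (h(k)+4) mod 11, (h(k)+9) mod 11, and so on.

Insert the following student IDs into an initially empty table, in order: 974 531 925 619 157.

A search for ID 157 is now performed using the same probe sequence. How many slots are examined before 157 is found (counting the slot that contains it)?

3

974: h=6 -> slot 6
531: h=3 -> slot 3
925: h=1 -> slot 1
619: h=3, probe 3,4 -> slot 4
157: h=3, probe 3,4,7 -> slot 7
Table: [., 925, ., 531, 619, ., 974, 157, ., ., .]
Lookup 157: h=3, probe 3,4,7 → found at 7.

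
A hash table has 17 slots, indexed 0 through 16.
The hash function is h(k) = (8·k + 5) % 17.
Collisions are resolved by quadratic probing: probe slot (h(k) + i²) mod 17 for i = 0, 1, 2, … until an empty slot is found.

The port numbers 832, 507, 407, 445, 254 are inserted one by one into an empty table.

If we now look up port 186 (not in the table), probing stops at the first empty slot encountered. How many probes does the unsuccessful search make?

5

832: h=14 -> slot 14
507: h=15 -> slot 15
407: h=14, probe 14,15,1 -> slot 1
445: h=12 -> slot 12
254: h=14, probe 14,15,1,6 -> slot 6
Table: [—, 407, —, —, —, —, 254, —, —, —, —, —, 445, —, 832, 507, —]
Lookup 186: h=14, probe 14,15,1,6,13 → slot 13 empty, not found.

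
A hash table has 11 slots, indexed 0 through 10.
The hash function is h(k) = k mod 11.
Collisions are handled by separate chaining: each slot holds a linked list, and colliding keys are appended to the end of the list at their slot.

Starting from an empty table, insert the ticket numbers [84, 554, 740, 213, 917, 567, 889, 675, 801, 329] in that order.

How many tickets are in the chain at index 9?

84 -> bucket 7
554 -> bucket 4
740 -> bucket 3
213 -> bucket 4 (collision)
917 -> bucket 4 (collision)
567 -> bucket 6
889 -> bucket 9
675 -> bucket 4 (collision)
801 -> bucket 9 (collision)
329 -> bucket 10
Final buckets:
0: -
1: -
2: -
3: 740
4: 554 -> 213 -> 917 -> 675
5: -
6: 567
7: 84
8: -
9: 889 -> 801
10: 329

2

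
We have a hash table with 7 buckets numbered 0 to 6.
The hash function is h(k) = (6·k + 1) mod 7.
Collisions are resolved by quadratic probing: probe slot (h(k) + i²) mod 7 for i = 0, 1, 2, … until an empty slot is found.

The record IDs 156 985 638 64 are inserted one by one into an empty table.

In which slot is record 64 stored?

1

Insert 156: h=6, slot 6 empty -> index 6.
Insert 985: h=3, slot 3 empty -> index 3.
Insert 638: h=0, slot 0 empty -> index 0.
Insert 64: h=0, slot 0 occupied -> index 1.
Table: [638, 64, —, 985, —, —, 156]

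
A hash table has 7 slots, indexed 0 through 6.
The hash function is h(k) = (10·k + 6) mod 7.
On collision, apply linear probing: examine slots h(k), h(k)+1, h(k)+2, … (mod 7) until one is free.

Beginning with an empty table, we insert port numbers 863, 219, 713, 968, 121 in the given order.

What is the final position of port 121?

863 hashes to 5; slot 5 is free => place at 5.
219 hashes to 5; 5 taken => place at 6.
713 hashes to 3; slot 3 is free => place at 3.
968 hashes to 5; 5,6 taken => place at 0.
121 hashes to 5; 5,6,0 taken => place at 1.
Table: [968, 121, —, 713, —, 863, 219]

1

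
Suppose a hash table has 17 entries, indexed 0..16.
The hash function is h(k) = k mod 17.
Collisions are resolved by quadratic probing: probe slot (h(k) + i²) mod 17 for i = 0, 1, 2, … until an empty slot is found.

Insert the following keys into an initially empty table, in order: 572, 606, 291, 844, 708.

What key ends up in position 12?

572: h=11 -> slot 11
606: h=11, probe 11,12 -> slot 12
291: h=2 -> slot 2
844: h=11, probe 11,12,15 -> slot 15
708: h=11, probe 11,12,15,3 -> slot 3
Table: [., ., 291, 708, ., ., ., ., ., ., ., 572, 606, ., ., 844, .]

606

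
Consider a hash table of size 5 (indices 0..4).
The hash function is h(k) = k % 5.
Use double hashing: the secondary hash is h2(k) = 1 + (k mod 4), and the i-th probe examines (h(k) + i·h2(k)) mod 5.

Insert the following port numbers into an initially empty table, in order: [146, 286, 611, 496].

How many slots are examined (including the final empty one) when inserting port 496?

146 hashes to 1; slot 1 is free → place at 1.
286 hashes to 1, h2=3; 1 taken → place at 4.
611 hashes to 1, h2=4; 1 taken → place at 0.
496 hashes to 1, h2=1; 1 taken → place at 2.
Table: [611, 146, 496, _, 286]

2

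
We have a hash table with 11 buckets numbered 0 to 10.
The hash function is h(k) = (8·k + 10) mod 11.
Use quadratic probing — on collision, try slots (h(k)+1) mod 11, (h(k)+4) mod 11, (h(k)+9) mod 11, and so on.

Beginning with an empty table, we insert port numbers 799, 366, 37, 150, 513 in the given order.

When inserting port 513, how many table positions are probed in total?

5

Insert 799: h=0, slot 0 empty => index 0.
Insert 366: h=1, slot 1 empty => index 1.
Insert 37: h=9, slot 9 empty => index 9.
Insert 150: h=0, slots 0,1 occupied => index 4.
Insert 513: h=0, slots 0,1,4,9 occupied => index 5.
Table: [799, 366, ., ., 150, 513, ., ., ., 37, .]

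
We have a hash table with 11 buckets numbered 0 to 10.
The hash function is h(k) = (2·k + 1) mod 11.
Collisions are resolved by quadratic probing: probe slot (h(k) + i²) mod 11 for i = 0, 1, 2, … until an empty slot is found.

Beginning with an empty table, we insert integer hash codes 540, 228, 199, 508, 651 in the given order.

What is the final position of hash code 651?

540 hashes to 3; slot 3 is free => place at 3.
228 hashes to 6; slot 6 is free => place at 6.
199 hashes to 3; 3 taken => place at 4.
508 hashes to 5; slot 5 is free => place at 5.
651 hashes to 5; 5,6 taken => place at 9.
Table: [_, _, _, 540, 199, 508, 228, _, _, 651, _]

9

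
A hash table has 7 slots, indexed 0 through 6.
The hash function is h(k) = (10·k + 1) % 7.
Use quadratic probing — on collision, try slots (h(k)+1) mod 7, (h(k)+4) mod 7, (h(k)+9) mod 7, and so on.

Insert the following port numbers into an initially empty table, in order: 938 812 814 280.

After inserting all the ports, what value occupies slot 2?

812

938: h=1 → slot 1
812: h=1, probe 1,2 → slot 2
814: h=0 → slot 0
280: h=1, probe 1,2,5 → slot 5
Table: [814, 938, 812, —, —, 280, —]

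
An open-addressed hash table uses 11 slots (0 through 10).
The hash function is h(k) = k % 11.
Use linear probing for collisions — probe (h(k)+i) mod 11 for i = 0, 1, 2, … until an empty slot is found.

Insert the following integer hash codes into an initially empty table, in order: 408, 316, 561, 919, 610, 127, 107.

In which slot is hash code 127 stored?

408 hashes to 1; slot 1 is free => place at 1.
316 hashes to 8; slot 8 is free => place at 8.
561 hashes to 0; slot 0 is free => place at 0.
919 hashes to 6; slot 6 is free => place at 6.
610 hashes to 5; slot 5 is free => place at 5.
127 hashes to 6; 6 taken => place at 7.
107 hashes to 8; 8 taken => place at 9.
Table: [561, 408, -, -, -, 610, 919, 127, 316, 107, -]

7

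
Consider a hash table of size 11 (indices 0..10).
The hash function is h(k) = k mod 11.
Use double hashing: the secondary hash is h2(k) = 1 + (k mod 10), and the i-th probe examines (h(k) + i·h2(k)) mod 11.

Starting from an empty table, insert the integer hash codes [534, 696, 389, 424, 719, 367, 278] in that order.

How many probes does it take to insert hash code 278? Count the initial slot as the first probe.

3

534: h=6 → slot 6
696: h=3 → slot 3
389: h=4 → slot 4
424: h=6, h2=5, probe 6,0 → slot 0
719: h=4, h2=10, probe 4,3,2 → slot 2
367: h=4, h2=8, probe 4,1 → slot 1
278: h=3, h2=9, probe 3,1,10 → slot 10
Table: [424, 367, 719, 696, 389, ∅, 534, ∅, ∅, ∅, 278]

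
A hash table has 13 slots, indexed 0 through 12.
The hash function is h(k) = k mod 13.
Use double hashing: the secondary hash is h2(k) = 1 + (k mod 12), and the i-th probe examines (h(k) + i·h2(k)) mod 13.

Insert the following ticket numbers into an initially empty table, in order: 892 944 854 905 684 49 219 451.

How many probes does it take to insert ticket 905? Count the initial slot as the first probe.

892 hashes to 8; slot 8 is free -> place at 8.
944 hashes to 8, h2=9; 8 taken -> place at 4.
854 hashes to 9; slot 9 is free -> place at 9.
905 hashes to 8, h2=6; 8 taken -> place at 1.
684 hashes to 8, h2=1; 8,9 taken -> place at 10.
49 hashes to 10, h2=2; 10 taken -> place at 12.
219 hashes to 11; slot 11 is free -> place at 11.
451 hashes to 9, h2=8; 9,4,12 taken -> place at 7.
Table: [_, 905, _, _, 944, _, _, 451, 892, 854, 684, 219, 49]

2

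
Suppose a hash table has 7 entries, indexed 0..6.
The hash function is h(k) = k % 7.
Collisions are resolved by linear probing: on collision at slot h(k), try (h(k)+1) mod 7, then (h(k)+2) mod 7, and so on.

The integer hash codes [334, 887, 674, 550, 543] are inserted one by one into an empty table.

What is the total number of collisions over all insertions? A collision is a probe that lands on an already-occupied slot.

334: h=5 -> slot 5
887: h=5, probe 5,6 -> slot 6
674: h=2 -> slot 2
550: h=4 -> slot 4
543: h=4, probe 4,5,6,0 -> slot 0
Table: [543, —, 674, —, 550, 334, 887]

4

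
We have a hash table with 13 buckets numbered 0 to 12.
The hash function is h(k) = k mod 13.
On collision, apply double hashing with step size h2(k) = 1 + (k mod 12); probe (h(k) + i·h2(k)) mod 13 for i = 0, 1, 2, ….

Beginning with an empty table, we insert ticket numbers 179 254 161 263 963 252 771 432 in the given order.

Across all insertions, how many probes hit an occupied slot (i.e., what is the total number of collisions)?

179 hashes to 10; slot 10 is free => place at 10.
254 hashes to 7; slot 7 is free => place at 7.
161 hashes to 5; slot 5 is free => place at 5.
263 hashes to 3; slot 3 is free => place at 3.
963 hashes to 1; slot 1 is free => place at 1.
252 hashes to 5, h2=1; 5 taken => place at 6.
771 hashes to 4; slot 4 is free => place at 4.
432 hashes to 3, h2=1; 3,4,5,6,7 taken => place at 8.
Table: [_, 963, _, 263, 771, 161, 252, 254, 432, _, 179, _, _]

6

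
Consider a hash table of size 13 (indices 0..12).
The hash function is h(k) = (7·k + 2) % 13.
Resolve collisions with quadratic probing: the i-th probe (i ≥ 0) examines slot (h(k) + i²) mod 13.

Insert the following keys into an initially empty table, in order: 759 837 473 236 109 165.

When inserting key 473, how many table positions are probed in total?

759 hashes to 11; slot 11 is free -> place at 11.
837 hashes to 11; 11 taken -> place at 12.
473 hashes to 11; 11,12 taken -> place at 2.
236 hashes to 3; slot 3 is free -> place at 3.
109 hashes to 11; 11,12,2 taken -> place at 7.
165 hashes to 0; slot 0 is free -> place at 0.
Table: [165, ∅, 473, 236, ∅, ∅, ∅, 109, ∅, ∅, ∅, 759, 837]

3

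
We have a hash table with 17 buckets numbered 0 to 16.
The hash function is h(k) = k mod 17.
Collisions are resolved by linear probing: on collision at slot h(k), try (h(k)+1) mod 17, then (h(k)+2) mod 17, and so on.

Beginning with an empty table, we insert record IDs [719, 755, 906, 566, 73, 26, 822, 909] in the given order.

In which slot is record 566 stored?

8

719 hashes to 5; slot 5 is free -> place at 5.
755 hashes to 7; slot 7 is free -> place at 7.
906 hashes to 5; 5 taken -> place at 6.
566 hashes to 5; 5,6,7 taken -> place at 8.
73 hashes to 5; 5,6,7,8 taken -> place at 9.
26 hashes to 9; 9 taken -> place at 10.
822 hashes to 6; 6,7,8,9,10 taken -> place at 11.
909 hashes to 8; 8,9,10,11 taken -> place at 12.
Table: [∅, ∅, ∅, ∅, ∅, 719, 906, 755, 566, 73, 26, 822, 909, ∅, ∅, ∅, ∅]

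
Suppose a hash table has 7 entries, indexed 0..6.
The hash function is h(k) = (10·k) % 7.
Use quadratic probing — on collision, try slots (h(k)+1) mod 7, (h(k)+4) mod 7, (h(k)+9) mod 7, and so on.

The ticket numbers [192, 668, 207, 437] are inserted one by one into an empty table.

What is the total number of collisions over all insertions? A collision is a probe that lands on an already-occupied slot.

3

Insert 192: h=2, slot 2 empty -> index 2.
Insert 668: h=2, slot 2 occupied -> index 3.
Insert 207: h=5, slot 5 empty -> index 5.
Insert 437: h=2, slots 2,3 occupied -> index 6.
Table: [., ., 192, 668, ., 207, 437]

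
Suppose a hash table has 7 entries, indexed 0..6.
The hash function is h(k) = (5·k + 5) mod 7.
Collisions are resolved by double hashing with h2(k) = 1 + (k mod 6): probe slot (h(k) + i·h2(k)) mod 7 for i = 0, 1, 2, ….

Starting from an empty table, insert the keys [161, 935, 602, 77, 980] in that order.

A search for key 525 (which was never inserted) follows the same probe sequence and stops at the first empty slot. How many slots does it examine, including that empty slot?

2

161: h=5 -> slot 5
935: h=4 -> slot 4
602: h=5, h2=3, probe 5,1 -> slot 1
77: h=5, h2=6, probe 5,4,3 -> slot 3
980: h=5, h2=3, probe 5,1,4,0 -> slot 0
Table: [980, 602, _, 77, 935, 161, _]
Lookup 525: h=5, h2=4, probe 5,2 → slot 2 empty, not found.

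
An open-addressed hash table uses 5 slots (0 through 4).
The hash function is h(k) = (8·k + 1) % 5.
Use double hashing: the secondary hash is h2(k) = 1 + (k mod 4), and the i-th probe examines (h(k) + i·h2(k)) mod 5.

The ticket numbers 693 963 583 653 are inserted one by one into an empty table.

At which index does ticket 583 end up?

693 hashes to 0; slot 0 is free → place at 0.
963 hashes to 0, h2=4; 0 taken → place at 4.
583 hashes to 0, h2=4; 0,4 taken → place at 3.
653 hashes to 0, h2=2; 0 taken → place at 2.
Table: [693, ∅, 653, 583, 963]

3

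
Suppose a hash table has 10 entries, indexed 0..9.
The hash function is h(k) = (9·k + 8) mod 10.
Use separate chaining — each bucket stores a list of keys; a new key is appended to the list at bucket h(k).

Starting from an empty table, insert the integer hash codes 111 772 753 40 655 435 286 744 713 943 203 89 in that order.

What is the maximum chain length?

4

Insert 111: h=7, bucket 7 empty -> new chain.
Insert 772: h=6, bucket 6 empty -> new chain.
Insert 753: h=5, bucket 5 empty -> new chain.
Insert 40: h=8, bucket 8 empty -> new chain.
Insert 655: h=3, bucket 3 empty -> new chain.
Insert 435: h=3, bucket 3 nonempty -> append to chain.
Insert 286: h=2, bucket 2 empty -> new chain.
Insert 744: h=4, bucket 4 empty -> new chain.
Insert 713: h=5, bucket 5 nonempty -> append to chain.
Insert 943: h=5, bucket 5 nonempty -> append to chain.
Insert 203: h=5, bucket 5 nonempty -> append to chain.
Insert 89: h=9, bucket 9 empty -> new chain.
Final buckets:
0: _
1: _
2: 286
3: 655 -> 435
4: 744
5: 753 -> 713 -> 943 -> 203
6: 772
7: 111
8: 40
9: 89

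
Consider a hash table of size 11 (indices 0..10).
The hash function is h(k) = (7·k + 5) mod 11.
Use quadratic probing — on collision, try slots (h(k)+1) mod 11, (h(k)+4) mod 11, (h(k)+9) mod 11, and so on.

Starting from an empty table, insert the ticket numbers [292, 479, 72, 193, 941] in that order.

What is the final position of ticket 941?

8

Insert 292: h=3, slot 3 empty => index 3.
Insert 479: h=3, slot 3 occupied => index 4.
Insert 72: h=3, slots 3,4 occupied => index 7.
Insert 193: h=3, slots 3,4,7 occupied => index 1.
Insert 941: h=3, slots 3,4,7,1 occupied => index 8.
Table: [∅, 193, ∅, 292, 479, ∅, ∅, 72, 941, ∅, ∅]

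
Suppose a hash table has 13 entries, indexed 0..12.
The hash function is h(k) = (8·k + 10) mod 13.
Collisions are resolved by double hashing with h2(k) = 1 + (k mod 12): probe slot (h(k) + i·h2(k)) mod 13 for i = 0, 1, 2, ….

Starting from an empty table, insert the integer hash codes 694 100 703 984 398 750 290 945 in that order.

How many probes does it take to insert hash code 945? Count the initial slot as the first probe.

Insert 694: h=11, slot 11 empty -> index 11.
Insert 100: h=4, slot 4 empty -> index 4.
Insert 703: h=5, slot 5 empty -> index 5.
Insert 984: h=4, h2=1, slots 4,5 occupied -> index 6.
Insert 398: h=9, slot 9 empty -> index 9.
Insert 750: h=4, h2=7, slots 4,11,5 occupied -> index 12.
Insert 290: h=3, slot 3 empty -> index 3.
Insert 945: h=4, h2=10, slot 4 occupied -> index 1.
Table: [_, 945, _, 290, 100, 703, 984, _, _, 398, _, 694, 750]

2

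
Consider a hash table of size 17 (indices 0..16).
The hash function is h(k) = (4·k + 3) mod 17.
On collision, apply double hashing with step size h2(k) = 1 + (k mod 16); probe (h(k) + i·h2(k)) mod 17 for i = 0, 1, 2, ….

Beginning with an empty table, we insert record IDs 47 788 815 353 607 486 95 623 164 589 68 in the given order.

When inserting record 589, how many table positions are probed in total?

3

47 hashes to 4; slot 4 is free => place at 4.
788 hashes to 10; slot 10 is free => place at 10.
815 hashes to 16; slot 16 is free => place at 16.
353 hashes to 4, h2=2; 4 taken => place at 6.
607 hashes to 0; slot 0 is free => place at 0.
486 hashes to 9; slot 9 is free => place at 9.
95 hashes to 9, h2=16; 9 taken => place at 8.
623 hashes to 13; slot 13 is free => place at 13.
164 hashes to 13, h2=5; 13 taken => place at 1.
589 hashes to 13, h2=14; 13,10 taken => place at 7.
68 hashes to 3; slot 3 is free => place at 3.
Table: [607, 164, ∅, 68, 47, ∅, 353, 589, 95, 486, 788, ∅, ∅, 623, ∅, ∅, 815]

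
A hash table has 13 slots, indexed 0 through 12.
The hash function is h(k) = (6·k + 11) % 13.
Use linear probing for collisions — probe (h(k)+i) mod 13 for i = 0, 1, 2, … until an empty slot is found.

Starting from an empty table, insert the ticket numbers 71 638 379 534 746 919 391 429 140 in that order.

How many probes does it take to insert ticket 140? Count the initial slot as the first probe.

2

Insert 71: h=8, slot 8 empty → index 8.
Insert 638: h=4, slot 4 empty → index 4.
Insert 379: h=10, slot 10 empty → index 10.
Insert 534: h=4, slot 4 occupied → index 5.
Insert 746: h=2, slot 2 empty → index 2.
Insert 919: h=0, slot 0 empty → index 0.
Insert 391: h=4, slots 4,5 occupied → index 6.
Insert 429: h=11, slot 11 empty → index 11.
Insert 140: h=6, slot 6 occupied → index 7.
Table: [919, ., 746, ., 638, 534, 391, 140, 71, ., 379, 429, .]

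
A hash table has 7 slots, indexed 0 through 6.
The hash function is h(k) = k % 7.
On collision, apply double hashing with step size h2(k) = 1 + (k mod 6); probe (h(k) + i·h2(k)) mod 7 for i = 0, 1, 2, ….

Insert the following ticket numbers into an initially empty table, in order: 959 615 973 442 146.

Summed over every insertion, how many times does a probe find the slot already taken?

959: h=0 => slot 0
615: h=6 => slot 6
973: h=0, h2=2, probe 0,2 => slot 2
442: h=1 => slot 1
146: h=6, h2=3, probe 6,2,5 => slot 5
Table: [959, 442, 973, —, —, 146, 615]

3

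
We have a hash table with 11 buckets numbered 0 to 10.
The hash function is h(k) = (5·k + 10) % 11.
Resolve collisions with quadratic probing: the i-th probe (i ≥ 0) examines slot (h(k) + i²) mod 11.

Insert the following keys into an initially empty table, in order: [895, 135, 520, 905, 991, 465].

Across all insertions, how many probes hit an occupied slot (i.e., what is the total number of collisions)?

7

Insert 895: h=8, slot 8 empty => index 8.
Insert 135: h=3, slot 3 empty => index 3.
Insert 520: h=3, slot 3 occupied => index 4.
Insert 905: h=3, slots 3,4 occupied => index 7.
Insert 991: h=4, slot 4 occupied => index 5.
Insert 465: h=3, slots 3,4,7 occupied => index 1.
Table: [—, 465, —, 135, 520, 991, —, 905, 895, —, —]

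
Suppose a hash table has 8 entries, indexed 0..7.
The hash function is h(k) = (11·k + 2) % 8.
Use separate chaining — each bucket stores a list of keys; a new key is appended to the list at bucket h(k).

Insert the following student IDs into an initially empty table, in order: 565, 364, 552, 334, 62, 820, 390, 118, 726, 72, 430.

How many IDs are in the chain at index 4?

Insert 565: h=1, bucket 1 empty → new chain.
Insert 364: h=6, bucket 6 empty → new chain.
Insert 552: h=2, bucket 2 empty → new chain.
Insert 334: h=4, bucket 4 empty → new chain.
Insert 62: h=4, bucket 4 nonempty → append to chain.
Insert 820: h=6, bucket 6 nonempty → append to chain.
Insert 390: h=4, bucket 4 nonempty → append to chain.
Insert 118: h=4, bucket 4 nonempty → append to chain.
Insert 726: h=4, bucket 4 nonempty → append to chain.
Insert 72: h=2, bucket 2 nonempty → append to chain.
Insert 430: h=4, bucket 4 nonempty → append to chain.
Final buckets:
0: ∅
1: 565
2: 552 -> 72
3: ∅
4: 334 -> 62 -> 390 -> 118 -> 726 -> 430
5: ∅
6: 364 -> 820
7: ∅

6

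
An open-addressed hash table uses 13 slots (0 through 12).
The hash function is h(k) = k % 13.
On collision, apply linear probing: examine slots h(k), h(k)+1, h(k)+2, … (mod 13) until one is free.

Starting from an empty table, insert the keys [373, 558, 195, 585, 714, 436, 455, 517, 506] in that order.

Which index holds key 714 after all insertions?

Insert 373: h=9, slot 9 empty => index 9.
Insert 558: h=12, slot 12 empty => index 12.
Insert 195: h=0, slot 0 empty => index 0.
Insert 585: h=0, slot 0 occupied => index 1.
Insert 714: h=12, slots 12,0,1 occupied => index 2.
Insert 436: h=7, slot 7 empty => index 7.
Insert 455: h=0, slots 0,1,2 occupied => index 3.
Insert 517: h=10, slot 10 empty => index 10.
Insert 506: h=12, slots 12,0,1,2,3 occupied => index 4.
Table: [195, 585, 714, 455, 506, ., ., 436, ., 373, 517, ., 558]

2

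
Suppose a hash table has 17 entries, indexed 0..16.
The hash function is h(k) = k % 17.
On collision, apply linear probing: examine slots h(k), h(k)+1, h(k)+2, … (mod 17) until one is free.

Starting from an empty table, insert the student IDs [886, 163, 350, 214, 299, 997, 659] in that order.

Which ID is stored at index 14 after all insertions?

997

Insert 886: h=2, slot 2 empty => index 2.
Insert 163: h=10, slot 10 empty => index 10.
Insert 350: h=10, slot 10 occupied => index 11.
Insert 214: h=10, slots 10,11 occupied => index 12.
Insert 299: h=10, slots 10,11,12 occupied => index 13.
Insert 997: h=11, slots 11,12,13 occupied => index 14.
Insert 659: h=13, slots 13,14 occupied => index 15.
Table: [—, —, 886, —, —, —, —, —, —, —, 163, 350, 214, 299, 997, 659, —]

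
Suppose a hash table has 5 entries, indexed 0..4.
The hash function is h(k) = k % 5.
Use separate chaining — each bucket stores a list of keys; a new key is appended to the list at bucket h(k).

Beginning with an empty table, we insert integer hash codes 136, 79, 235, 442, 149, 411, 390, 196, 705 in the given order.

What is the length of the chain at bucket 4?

2

Insert 136: h=1, bucket 1 empty -> new chain.
Insert 79: h=4, bucket 4 empty -> new chain.
Insert 235: h=0, bucket 0 empty -> new chain.
Insert 442: h=2, bucket 2 empty -> new chain.
Insert 149: h=4, bucket 4 nonempty -> append to chain.
Insert 411: h=1, bucket 1 nonempty -> append to chain.
Insert 390: h=0, bucket 0 nonempty -> append to chain.
Insert 196: h=1, bucket 1 nonempty -> append to chain.
Insert 705: h=0, bucket 0 nonempty -> append to chain.
Final buckets:
0: 235 -> 390 -> 705
1: 136 -> 411 -> 196
2: 442
3: —
4: 79 -> 149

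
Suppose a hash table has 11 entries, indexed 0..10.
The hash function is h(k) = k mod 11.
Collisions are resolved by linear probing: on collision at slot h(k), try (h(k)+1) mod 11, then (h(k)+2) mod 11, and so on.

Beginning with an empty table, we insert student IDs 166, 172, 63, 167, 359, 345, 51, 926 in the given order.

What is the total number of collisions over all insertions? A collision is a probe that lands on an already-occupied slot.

6

Insert 166: h=1, slot 1 empty → index 1.
Insert 172: h=7, slot 7 empty → index 7.
Insert 63: h=8, slot 8 empty → index 8.
Insert 167: h=2, slot 2 empty → index 2.
Insert 359: h=7, slots 7,8 occupied → index 9.
Insert 345: h=4, slot 4 empty → index 4.
Insert 51: h=7, slots 7,8,9 occupied → index 10.
Insert 926: h=2, slot 2 occupied → index 3.
Table: [∅, 166, 167, 926, 345, ∅, ∅, 172, 63, 359, 51]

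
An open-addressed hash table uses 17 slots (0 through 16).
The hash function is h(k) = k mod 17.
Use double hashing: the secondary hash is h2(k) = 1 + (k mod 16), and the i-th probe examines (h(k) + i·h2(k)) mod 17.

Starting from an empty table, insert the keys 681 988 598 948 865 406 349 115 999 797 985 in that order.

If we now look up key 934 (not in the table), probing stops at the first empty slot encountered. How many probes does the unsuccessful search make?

Insert 681: h=1, slot 1 empty => index 1.
Insert 988: h=2, slot 2 empty => index 2.
Insert 598: h=3, slot 3 empty => index 3.
Insert 948: h=13, slot 13 empty => index 13.
Insert 865: h=15, slot 15 empty => index 15.
Insert 406: h=15, h2=7, slot 15 occupied => index 5.
Insert 349: h=9, slot 9 empty => index 9.
Insert 115: h=13, h2=4, slot 13 occupied => index 0.
Insert 999: h=13, h2=8, slot 13 occupied => index 4.
Insert 797: h=15, h2=14, slot 15 occupied => index 12.
Insert 985: h=16, slot 16 empty => index 16.
Table: [115, 681, 988, 598, 999, 406, ∅, ∅, ∅, 349, ∅, ∅, 797, 948, ∅, 865, 985]
Lookup 934: h=16, h2=7, probe 16,6 → slot 6 empty, not found.

2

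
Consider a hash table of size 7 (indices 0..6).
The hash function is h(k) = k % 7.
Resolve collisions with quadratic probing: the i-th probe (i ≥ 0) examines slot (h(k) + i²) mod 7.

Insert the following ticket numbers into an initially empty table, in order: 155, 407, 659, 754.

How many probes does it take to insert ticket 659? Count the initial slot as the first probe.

3

Insert 155: h=1, slot 1 empty → index 1.
Insert 407: h=1, slot 1 occupied → index 2.
Insert 659: h=1, slots 1,2 occupied → index 5.
Insert 754: h=5, slot 5 occupied → index 6.
Table: [_, 155, 407, _, _, 659, 754]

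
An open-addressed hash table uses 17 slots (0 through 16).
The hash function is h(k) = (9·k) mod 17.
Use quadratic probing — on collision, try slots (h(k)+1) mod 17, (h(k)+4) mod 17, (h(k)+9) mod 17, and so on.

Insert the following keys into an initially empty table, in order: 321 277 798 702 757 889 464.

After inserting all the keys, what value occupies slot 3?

Insert 321: h=16, slot 16 empty -> index 16.
Insert 277: h=11, slot 11 empty -> index 11.
Insert 798: h=8, slot 8 empty -> index 8.
Insert 702: h=11, slot 11 occupied -> index 12.
Insert 757: h=13, slot 13 empty -> index 13.
Insert 889: h=11, slots 11,12 occupied -> index 15.
Insert 464: h=11, slots 11,12,15 occupied -> index 3.
Table: [∅, ∅, ∅, 464, ∅, ∅, ∅, ∅, 798, ∅, ∅, 277, 702, 757, ∅, 889, 321]

464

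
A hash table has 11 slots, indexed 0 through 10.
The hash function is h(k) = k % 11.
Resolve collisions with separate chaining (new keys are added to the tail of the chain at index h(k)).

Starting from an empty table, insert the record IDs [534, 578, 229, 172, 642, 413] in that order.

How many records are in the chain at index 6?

Insert 534: h=6, bucket 6 empty -> new chain.
Insert 578: h=6, bucket 6 nonempty -> append to chain.
Insert 229: h=9, bucket 9 empty -> new chain.
Insert 172: h=7, bucket 7 empty -> new chain.
Insert 642: h=4, bucket 4 empty -> new chain.
Insert 413: h=6, bucket 6 nonempty -> append to chain.
Final buckets:
0: .
1: .
2: .
3: .
4: 642
5: .
6: 534 -> 578 -> 413
7: 172
8: .
9: 229
10: .

3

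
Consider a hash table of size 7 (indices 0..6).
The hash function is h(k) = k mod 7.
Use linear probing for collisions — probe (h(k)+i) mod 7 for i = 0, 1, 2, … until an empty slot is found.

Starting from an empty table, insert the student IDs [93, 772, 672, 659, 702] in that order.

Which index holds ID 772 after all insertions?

3

Insert 93: h=2, slot 2 empty => index 2.
Insert 772: h=2, slot 2 occupied => index 3.
Insert 672: h=0, slot 0 empty => index 0.
Insert 659: h=1, slot 1 empty => index 1.
Insert 702: h=2, slots 2,3 occupied => index 4.
Table: [672, 659, 93, 772, 702, -, -]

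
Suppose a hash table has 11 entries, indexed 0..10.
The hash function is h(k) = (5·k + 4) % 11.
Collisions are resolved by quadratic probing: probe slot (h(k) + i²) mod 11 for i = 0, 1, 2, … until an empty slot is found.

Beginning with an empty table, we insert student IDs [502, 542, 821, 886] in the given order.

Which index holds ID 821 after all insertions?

7

Insert 502: h=6, slot 6 empty -> index 6.
Insert 542: h=8, slot 8 empty -> index 8.
Insert 821: h=6, slot 6 occupied -> index 7.
Insert 886: h=1, slot 1 empty -> index 1.
Table: [—, 886, —, —, —, —, 502, 821, 542, —, —]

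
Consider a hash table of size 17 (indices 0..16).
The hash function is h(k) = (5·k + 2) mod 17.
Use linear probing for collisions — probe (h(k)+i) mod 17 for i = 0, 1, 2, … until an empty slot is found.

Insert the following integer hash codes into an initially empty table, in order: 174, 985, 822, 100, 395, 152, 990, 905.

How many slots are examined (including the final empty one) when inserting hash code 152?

3

Insert 174: h=5, slot 5 empty → index 5.
Insert 985: h=14, slot 14 empty → index 14.
Insert 822: h=15, slot 15 empty → index 15.
Insert 100: h=9, slot 9 empty → index 9.
Insert 395: h=5, slot 5 occupied → index 6.
Insert 152: h=14, slots 14,15 occupied → index 16.
Insert 990: h=5, slots 5,6 occupied → index 7.
Insert 905: h=5, slots 5,6,7 occupied → index 8.
Table: [∅, ∅, ∅, ∅, ∅, 174, 395, 990, 905, 100, ∅, ∅, ∅, ∅, 985, 822, 152]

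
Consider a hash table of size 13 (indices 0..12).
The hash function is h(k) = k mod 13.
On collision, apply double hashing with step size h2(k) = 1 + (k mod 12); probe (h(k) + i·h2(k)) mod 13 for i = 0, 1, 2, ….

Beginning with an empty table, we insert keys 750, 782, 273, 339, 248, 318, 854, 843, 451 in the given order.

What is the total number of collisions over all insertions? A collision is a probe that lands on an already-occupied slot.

750: h=9 -> slot 9
782: h=2 -> slot 2
273: h=0 -> slot 0
339: h=1 -> slot 1
248: h=1, h2=9, probe 1,10 -> slot 10
318: h=6 -> slot 6
854: h=9, h2=3, probe 9,12 -> slot 12
843: h=11 -> slot 11
451: h=9, h2=8, probe 9,4 -> slot 4
Table: [273, 339, 782, -, 451, -, 318, -, -, 750, 248, 843, 854]

3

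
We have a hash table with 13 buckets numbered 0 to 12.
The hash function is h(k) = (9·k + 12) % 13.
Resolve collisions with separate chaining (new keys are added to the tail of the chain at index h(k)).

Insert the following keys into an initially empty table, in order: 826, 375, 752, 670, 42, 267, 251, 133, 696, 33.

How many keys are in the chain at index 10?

826 → bucket 10
375 → bucket 7
752 → bucket 7 (collision)
670 → bucket 10 (collision)
42 → bucket 0
267 → bucket 10 (collision)
251 → bucket 9
133 → bucket 0 (collision)
696 → bucket 10 (collision)
33 → bucket 10 (collision)
Final buckets:
0: 42 -> 133
1: —
2: —
3: —
4: —
5: —
6: —
7: 375 -> 752
8: —
9: 251
10: 826 -> 670 -> 267 -> 696 -> 33
11: —
12: —

5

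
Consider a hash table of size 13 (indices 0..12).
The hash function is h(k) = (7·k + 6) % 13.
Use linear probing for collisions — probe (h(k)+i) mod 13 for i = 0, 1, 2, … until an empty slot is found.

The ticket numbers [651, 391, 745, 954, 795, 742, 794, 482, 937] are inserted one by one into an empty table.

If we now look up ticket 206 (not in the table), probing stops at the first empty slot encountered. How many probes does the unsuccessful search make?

5

Insert 651: h=0, slot 0 empty → index 0.
Insert 391: h=0, slot 0 occupied → index 1.
Insert 745: h=8, slot 8 empty → index 8.
Insert 954: h=2, slot 2 empty → index 2.
Insert 795: h=7, slot 7 empty → index 7.
Insert 742: h=0, slots 0,1,2 occupied → index 3.
Insert 794: h=0, slots 0,1,2,3 occupied → index 4.
Insert 482: h=0, slots 0,1,2,3,4 occupied → index 5.
Insert 937: h=0, slots 0,1,2,3,4,5 occupied → index 6.
Table: [651, 391, 954, 742, 794, 482, 937, 795, 745, —, —, —, —]
Lookup 206: h=5, probe 5,6,7,8,9 → slot 9 empty, not found.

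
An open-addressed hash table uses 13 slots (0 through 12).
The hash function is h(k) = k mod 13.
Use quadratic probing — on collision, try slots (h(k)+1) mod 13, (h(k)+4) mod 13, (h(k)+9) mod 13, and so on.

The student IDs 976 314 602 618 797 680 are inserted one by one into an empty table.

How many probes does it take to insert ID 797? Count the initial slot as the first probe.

976: h=1 → slot 1
314: h=2 → slot 2
602: h=4 → slot 4
618: h=7 → slot 7
797: h=4, probe 4,5 → slot 5
680: h=4, probe 4,5,8 → slot 8
Table: [., 976, 314, ., 602, 797, ., 618, 680, ., ., ., .]

2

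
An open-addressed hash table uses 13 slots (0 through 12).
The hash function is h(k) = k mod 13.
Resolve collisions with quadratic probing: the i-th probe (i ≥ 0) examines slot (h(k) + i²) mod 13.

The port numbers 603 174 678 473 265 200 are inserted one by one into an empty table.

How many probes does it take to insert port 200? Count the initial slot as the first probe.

Insert 603: h=5, slot 5 empty → index 5.
Insert 174: h=5, slot 5 occupied → index 6.
Insert 678: h=2, slot 2 empty → index 2.
Insert 473: h=5, slots 5,6 occupied → index 9.
Insert 265: h=5, slots 5,6,9 occupied → index 1.
Insert 200: h=5, slots 5,6,9,1 occupied → index 8.
Table: [., 265, 678, ., ., 603, 174, ., 200, 473, ., ., .]

5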